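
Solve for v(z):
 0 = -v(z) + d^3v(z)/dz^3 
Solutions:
 v(z) = C3*exp(z) + (C1*sin(sqrt(3)*z/2) + C2*cos(sqrt(3)*z/2))*exp(-z/2)


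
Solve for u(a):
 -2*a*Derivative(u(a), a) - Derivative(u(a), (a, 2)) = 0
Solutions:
 u(a) = C1 + C2*erf(a)


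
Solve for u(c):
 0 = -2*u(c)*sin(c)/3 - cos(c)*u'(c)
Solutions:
 u(c) = C1*cos(c)^(2/3)


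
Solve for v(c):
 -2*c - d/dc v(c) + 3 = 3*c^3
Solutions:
 v(c) = C1 - 3*c^4/4 - c^2 + 3*c


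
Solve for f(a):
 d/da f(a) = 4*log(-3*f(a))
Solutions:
 -Integral(1/(log(-_y) + log(3)), (_y, f(a)))/4 = C1 - a


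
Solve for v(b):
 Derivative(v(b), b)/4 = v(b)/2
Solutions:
 v(b) = C1*exp(2*b)


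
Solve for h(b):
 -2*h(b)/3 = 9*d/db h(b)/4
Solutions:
 h(b) = C1*exp(-8*b/27)


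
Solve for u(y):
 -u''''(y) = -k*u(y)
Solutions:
 u(y) = C1*exp(-k^(1/4)*y) + C2*exp(k^(1/4)*y) + C3*exp(-I*k^(1/4)*y) + C4*exp(I*k^(1/4)*y)


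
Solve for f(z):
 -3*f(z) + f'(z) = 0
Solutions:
 f(z) = C1*exp(3*z)


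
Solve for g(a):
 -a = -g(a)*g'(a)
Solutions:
 g(a) = -sqrt(C1 + a^2)
 g(a) = sqrt(C1 + a^2)


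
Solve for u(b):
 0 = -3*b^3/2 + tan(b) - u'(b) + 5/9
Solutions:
 u(b) = C1 - 3*b^4/8 + 5*b/9 - log(cos(b))


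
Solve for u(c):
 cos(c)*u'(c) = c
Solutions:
 u(c) = C1 + Integral(c/cos(c), c)


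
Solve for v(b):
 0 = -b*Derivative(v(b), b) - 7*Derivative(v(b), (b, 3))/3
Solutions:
 v(b) = C1 + Integral(C2*airyai(-3^(1/3)*7^(2/3)*b/7) + C3*airybi(-3^(1/3)*7^(2/3)*b/7), b)


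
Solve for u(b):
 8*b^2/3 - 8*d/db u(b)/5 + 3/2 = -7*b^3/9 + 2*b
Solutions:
 u(b) = C1 + 35*b^4/288 + 5*b^3/9 - 5*b^2/8 + 15*b/16


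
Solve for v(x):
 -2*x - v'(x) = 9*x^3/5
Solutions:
 v(x) = C1 - 9*x^4/20 - x^2


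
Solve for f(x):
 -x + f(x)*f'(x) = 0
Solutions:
 f(x) = -sqrt(C1 + x^2)
 f(x) = sqrt(C1 + x^2)


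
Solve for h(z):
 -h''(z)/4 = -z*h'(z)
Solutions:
 h(z) = C1 + C2*erfi(sqrt(2)*z)


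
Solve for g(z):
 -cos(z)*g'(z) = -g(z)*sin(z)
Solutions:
 g(z) = C1/cos(z)


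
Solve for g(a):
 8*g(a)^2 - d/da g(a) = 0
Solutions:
 g(a) = -1/(C1 + 8*a)


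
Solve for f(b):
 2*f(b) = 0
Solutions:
 f(b) = 0


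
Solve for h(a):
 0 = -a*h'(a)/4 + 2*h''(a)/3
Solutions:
 h(a) = C1 + C2*erfi(sqrt(3)*a/4)


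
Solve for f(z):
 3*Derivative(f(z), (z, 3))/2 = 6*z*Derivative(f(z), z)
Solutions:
 f(z) = C1 + Integral(C2*airyai(2^(2/3)*z) + C3*airybi(2^(2/3)*z), z)


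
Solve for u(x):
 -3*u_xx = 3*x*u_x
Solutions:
 u(x) = C1 + C2*erf(sqrt(2)*x/2)


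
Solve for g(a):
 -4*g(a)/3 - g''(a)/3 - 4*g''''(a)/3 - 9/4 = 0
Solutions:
 g(a) = (C1*sin(a*cos(atan(3*sqrt(7))/2)) + C2*cos(a*cos(atan(3*sqrt(7))/2)))*exp(-a*sin(atan(3*sqrt(7))/2)) + (C3*sin(a*cos(atan(3*sqrt(7))/2)) + C4*cos(a*cos(atan(3*sqrt(7))/2)))*exp(a*sin(atan(3*sqrt(7))/2)) - 27/16


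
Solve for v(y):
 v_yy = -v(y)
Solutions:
 v(y) = C1*sin(y) + C2*cos(y)


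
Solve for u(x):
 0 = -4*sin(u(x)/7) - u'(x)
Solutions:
 4*x + 7*log(cos(u(x)/7) - 1)/2 - 7*log(cos(u(x)/7) + 1)/2 = C1


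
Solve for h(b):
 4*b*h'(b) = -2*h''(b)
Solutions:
 h(b) = C1 + C2*erf(b)


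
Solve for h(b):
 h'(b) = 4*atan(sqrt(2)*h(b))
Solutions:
 Integral(1/atan(sqrt(2)*_y), (_y, h(b))) = C1 + 4*b


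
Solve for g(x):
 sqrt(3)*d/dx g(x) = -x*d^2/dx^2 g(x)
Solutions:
 g(x) = C1 + C2*x^(1 - sqrt(3))


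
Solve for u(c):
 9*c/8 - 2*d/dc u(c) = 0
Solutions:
 u(c) = C1 + 9*c^2/32


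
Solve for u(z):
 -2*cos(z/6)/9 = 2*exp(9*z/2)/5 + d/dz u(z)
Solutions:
 u(z) = C1 - 4*exp(9*z/2)/45 - 4*sin(z/6)/3


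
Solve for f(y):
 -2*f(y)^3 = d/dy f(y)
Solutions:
 f(y) = -sqrt(2)*sqrt(-1/(C1 - 2*y))/2
 f(y) = sqrt(2)*sqrt(-1/(C1 - 2*y))/2


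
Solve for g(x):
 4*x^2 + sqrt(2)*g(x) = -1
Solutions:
 g(x) = sqrt(2)*(-4*x^2 - 1)/2


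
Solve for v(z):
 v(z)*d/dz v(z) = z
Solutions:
 v(z) = -sqrt(C1 + z^2)
 v(z) = sqrt(C1 + z^2)


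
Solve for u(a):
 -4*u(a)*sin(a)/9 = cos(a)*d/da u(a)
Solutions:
 u(a) = C1*cos(a)^(4/9)


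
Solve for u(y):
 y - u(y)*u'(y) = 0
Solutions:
 u(y) = -sqrt(C1 + y^2)
 u(y) = sqrt(C1 + y^2)


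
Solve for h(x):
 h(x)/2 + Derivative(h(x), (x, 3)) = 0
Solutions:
 h(x) = C3*exp(-2^(2/3)*x/2) + (C1*sin(2^(2/3)*sqrt(3)*x/4) + C2*cos(2^(2/3)*sqrt(3)*x/4))*exp(2^(2/3)*x/4)


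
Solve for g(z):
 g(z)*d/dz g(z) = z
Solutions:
 g(z) = -sqrt(C1 + z^2)
 g(z) = sqrt(C1 + z^2)


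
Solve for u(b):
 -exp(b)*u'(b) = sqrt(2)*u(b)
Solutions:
 u(b) = C1*exp(sqrt(2)*exp(-b))


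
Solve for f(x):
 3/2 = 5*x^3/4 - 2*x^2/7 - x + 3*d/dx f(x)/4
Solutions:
 f(x) = C1 - 5*x^4/12 + 8*x^3/63 + 2*x^2/3 + 2*x


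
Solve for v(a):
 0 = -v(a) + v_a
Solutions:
 v(a) = C1*exp(a)


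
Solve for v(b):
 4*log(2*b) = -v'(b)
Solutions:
 v(b) = C1 - 4*b*log(b) - b*log(16) + 4*b


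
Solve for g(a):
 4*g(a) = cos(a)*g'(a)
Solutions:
 g(a) = C1*(sin(a)^2 + 2*sin(a) + 1)/(sin(a)^2 - 2*sin(a) + 1)


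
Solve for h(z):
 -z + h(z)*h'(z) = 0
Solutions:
 h(z) = -sqrt(C1 + z^2)
 h(z) = sqrt(C1 + z^2)


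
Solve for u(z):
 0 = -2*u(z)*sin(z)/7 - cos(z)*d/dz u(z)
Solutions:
 u(z) = C1*cos(z)^(2/7)


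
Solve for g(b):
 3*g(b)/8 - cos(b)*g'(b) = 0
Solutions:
 g(b) = C1*(sin(b) + 1)^(3/16)/(sin(b) - 1)^(3/16)


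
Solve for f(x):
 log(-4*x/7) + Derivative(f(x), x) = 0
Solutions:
 f(x) = C1 - x*log(-x) + x*(-2*log(2) + 1 + log(7))


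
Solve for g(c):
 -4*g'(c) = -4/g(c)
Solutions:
 g(c) = -sqrt(C1 + 2*c)
 g(c) = sqrt(C1 + 2*c)


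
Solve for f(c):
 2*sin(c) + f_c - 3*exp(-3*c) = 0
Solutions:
 f(c) = C1 + 2*cos(c) - exp(-3*c)


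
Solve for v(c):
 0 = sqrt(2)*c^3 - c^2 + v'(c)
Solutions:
 v(c) = C1 - sqrt(2)*c^4/4 + c^3/3


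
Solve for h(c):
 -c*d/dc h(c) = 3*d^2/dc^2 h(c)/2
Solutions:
 h(c) = C1 + C2*erf(sqrt(3)*c/3)


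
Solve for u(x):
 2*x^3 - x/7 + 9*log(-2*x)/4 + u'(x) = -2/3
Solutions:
 u(x) = C1 - x^4/2 + x^2/14 - 9*x*log(-x)/4 + x*(19 - 27*log(2))/12


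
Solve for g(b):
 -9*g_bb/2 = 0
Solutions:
 g(b) = C1 + C2*b


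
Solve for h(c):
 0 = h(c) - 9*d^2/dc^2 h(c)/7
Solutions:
 h(c) = C1*exp(-sqrt(7)*c/3) + C2*exp(sqrt(7)*c/3)


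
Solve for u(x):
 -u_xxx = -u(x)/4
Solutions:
 u(x) = C3*exp(2^(1/3)*x/2) + (C1*sin(2^(1/3)*sqrt(3)*x/4) + C2*cos(2^(1/3)*sqrt(3)*x/4))*exp(-2^(1/3)*x/4)


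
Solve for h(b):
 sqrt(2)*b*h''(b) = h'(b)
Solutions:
 h(b) = C1 + C2*b^(sqrt(2)/2 + 1)


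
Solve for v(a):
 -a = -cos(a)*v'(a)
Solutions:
 v(a) = C1 + Integral(a/cos(a), a)


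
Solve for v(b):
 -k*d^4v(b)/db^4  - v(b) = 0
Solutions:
 v(b) = C1*exp(-b*(-1/k)^(1/4)) + C2*exp(b*(-1/k)^(1/4)) + C3*exp(-I*b*(-1/k)^(1/4)) + C4*exp(I*b*(-1/k)^(1/4))


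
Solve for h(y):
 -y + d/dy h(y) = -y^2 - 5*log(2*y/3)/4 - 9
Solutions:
 h(y) = C1 - y^3/3 + y^2/2 - 5*y*log(y)/4 - 31*y/4 - 5*y*log(2)/4 + 5*y*log(3)/4


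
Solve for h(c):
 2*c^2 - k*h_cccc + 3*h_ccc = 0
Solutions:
 h(c) = C1 + C2*c + C3*c^2 + C4*exp(3*c/k) - c^5/90 - c^4*k/54 - 2*c^3*k^2/81


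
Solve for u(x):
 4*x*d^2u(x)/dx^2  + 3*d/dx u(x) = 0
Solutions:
 u(x) = C1 + C2*x^(1/4)


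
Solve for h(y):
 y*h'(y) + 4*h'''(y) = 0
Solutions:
 h(y) = C1 + Integral(C2*airyai(-2^(1/3)*y/2) + C3*airybi(-2^(1/3)*y/2), y)


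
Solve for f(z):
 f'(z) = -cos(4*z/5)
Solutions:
 f(z) = C1 - 5*sin(4*z/5)/4


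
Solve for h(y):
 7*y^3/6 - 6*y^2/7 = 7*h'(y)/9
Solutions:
 h(y) = C1 + 3*y^4/8 - 18*y^3/49


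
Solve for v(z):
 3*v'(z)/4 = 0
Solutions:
 v(z) = C1


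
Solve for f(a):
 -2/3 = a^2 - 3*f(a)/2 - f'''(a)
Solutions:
 f(a) = C3*exp(-2^(2/3)*3^(1/3)*a/2) + 2*a^2/3 + (C1*sin(2^(2/3)*3^(5/6)*a/4) + C2*cos(2^(2/3)*3^(5/6)*a/4))*exp(2^(2/3)*3^(1/3)*a/4) + 4/9


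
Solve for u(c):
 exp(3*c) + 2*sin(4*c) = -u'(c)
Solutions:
 u(c) = C1 - exp(3*c)/3 + cos(4*c)/2


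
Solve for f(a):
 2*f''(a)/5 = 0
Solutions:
 f(a) = C1 + C2*a


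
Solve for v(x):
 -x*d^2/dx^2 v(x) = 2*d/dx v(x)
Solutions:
 v(x) = C1 + C2/x


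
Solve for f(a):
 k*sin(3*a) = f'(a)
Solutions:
 f(a) = C1 - k*cos(3*a)/3


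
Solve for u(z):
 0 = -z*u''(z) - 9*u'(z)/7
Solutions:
 u(z) = C1 + C2/z^(2/7)


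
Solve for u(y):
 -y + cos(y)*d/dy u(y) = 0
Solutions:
 u(y) = C1 + Integral(y/cos(y), y)


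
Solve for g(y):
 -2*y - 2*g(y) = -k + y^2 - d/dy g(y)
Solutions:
 g(y) = C1*exp(2*y) + k/2 - y^2/2 - 3*y/2 - 3/4


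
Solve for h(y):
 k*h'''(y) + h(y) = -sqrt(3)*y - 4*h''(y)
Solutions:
 h(y) = C1*exp(-y*((sqrt(((27 + 128/k^2)^2 - 16384/k^4)/k^2)/2 + 27/(2*k) + 64/k^3)^(1/3) + 4/k + 16/(k^2*(sqrt(((27 + 128/k^2)^2 - 16384/k^4)/k^2)/2 + 27/(2*k) + 64/k^3)^(1/3)))/3) + C2*exp(y*((sqrt(((27 + 128/k^2)^2 - 16384/k^4)/k^2)/2 + 27/(2*k) + 64/k^3)^(1/3) - sqrt(3)*I*(sqrt(((27 + 128/k^2)^2 - 16384/k^4)/k^2)/2 + 27/(2*k) + 64/k^3)^(1/3) - 8/k - 64/(k^2*(-1 + sqrt(3)*I)*(sqrt(((27 + 128/k^2)^2 - 16384/k^4)/k^2)/2 + 27/(2*k) + 64/k^3)^(1/3)))/6) + C3*exp(y*((sqrt(((27 + 128/k^2)^2 - 16384/k^4)/k^2)/2 + 27/(2*k) + 64/k^3)^(1/3) + sqrt(3)*I*(sqrt(((27 + 128/k^2)^2 - 16384/k^4)/k^2)/2 + 27/(2*k) + 64/k^3)^(1/3) - 8/k + 64/(k^2*(1 + sqrt(3)*I)*(sqrt(((27 + 128/k^2)^2 - 16384/k^4)/k^2)/2 + 27/(2*k) + 64/k^3)^(1/3)))/6) - sqrt(3)*y


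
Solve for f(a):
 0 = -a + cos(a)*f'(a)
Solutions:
 f(a) = C1 + Integral(a/cos(a), a)


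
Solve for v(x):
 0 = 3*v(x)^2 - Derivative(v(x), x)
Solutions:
 v(x) = -1/(C1 + 3*x)


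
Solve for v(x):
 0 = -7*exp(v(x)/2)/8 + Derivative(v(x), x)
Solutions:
 v(x) = 2*log(-1/(C1 + 7*x)) + 8*log(2)


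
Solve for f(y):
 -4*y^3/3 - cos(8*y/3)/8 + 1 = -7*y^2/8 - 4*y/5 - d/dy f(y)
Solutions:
 f(y) = C1 + y^4/3 - 7*y^3/24 - 2*y^2/5 - y + 3*sin(8*y/3)/64


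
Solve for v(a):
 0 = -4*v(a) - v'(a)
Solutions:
 v(a) = C1*exp(-4*a)


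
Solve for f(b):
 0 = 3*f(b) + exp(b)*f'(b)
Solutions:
 f(b) = C1*exp(3*exp(-b))


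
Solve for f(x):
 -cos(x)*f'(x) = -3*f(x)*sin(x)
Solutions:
 f(x) = C1/cos(x)^3


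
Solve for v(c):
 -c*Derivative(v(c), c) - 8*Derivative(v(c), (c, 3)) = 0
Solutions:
 v(c) = C1 + Integral(C2*airyai(-c/2) + C3*airybi(-c/2), c)


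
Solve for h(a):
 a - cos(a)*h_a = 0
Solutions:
 h(a) = C1 + Integral(a/cos(a), a)


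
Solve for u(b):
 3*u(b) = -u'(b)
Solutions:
 u(b) = C1*exp(-3*b)


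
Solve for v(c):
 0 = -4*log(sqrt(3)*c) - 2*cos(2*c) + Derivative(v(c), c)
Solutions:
 v(c) = C1 + 4*c*log(c) - 4*c + 2*c*log(3) + sin(2*c)


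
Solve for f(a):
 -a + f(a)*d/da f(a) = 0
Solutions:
 f(a) = -sqrt(C1 + a^2)
 f(a) = sqrt(C1 + a^2)


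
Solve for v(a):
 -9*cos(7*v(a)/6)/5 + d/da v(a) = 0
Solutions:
 -9*a/5 - 3*log(sin(7*v(a)/6) - 1)/7 + 3*log(sin(7*v(a)/6) + 1)/7 = C1


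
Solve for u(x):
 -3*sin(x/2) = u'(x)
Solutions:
 u(x) = C1 + 6*cos(x/2)


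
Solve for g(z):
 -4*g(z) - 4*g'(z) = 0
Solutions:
 g(z) = C1*exp(-z)


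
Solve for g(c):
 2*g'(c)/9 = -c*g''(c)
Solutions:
 g(c) = C1 + C2*c^(7/9)


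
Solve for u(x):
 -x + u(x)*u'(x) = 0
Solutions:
 u(x) = -sqrt(C1 + x^2)
 u(x) = sqrt(C1 + x^2)


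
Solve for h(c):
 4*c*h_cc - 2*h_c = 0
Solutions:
 h(c) = C1 + C2*c^(3/2)


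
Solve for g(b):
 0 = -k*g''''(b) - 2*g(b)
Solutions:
 g(b) = C1*exp(-2^(1/4)*b*(-1/k)^(1/4)) + C2*exp(2^(1/4)*b*(-1/k)^(1/4)) + C3*exp(-2^(1/4)*I*b*(-1/k)^(1/4)) + C4*exp(2^(1/4)*I*b*(-1/k)^(1/4))


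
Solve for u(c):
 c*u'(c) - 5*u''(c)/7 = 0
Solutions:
 u(c) = C1 + C2*erfi(sqrt(70)*c/10)


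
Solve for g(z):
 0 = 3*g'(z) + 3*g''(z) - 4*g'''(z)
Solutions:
 g(z) = C1 + C2*exp(z*(3 - sqrt(57))/8) + C3*exp(z*(3 + sqrt(57))/8)


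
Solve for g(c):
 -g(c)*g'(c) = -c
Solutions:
 g(c) = -sqrt(C1 + c^2)
 g(c) = sqrt(C1 + c^2)


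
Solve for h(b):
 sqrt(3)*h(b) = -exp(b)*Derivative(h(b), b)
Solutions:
 h(b) = C1*exp(sqrt(3)*exp(-b))


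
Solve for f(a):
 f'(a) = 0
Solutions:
 f(a) = C1


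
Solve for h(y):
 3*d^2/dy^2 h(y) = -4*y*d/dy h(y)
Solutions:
 h(y) = C1 + C2*erf(sqrt(6)*y/3)


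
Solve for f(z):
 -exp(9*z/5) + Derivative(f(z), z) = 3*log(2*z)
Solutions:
 f(z) = C1 + 3*z*log(z) + 3*z*(-1 + log(2)) + 5*exp(9*z/5)/9


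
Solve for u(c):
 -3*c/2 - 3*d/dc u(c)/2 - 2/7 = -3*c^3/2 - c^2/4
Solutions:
 u(c) = C1 + c^4/4 + c^3/18 - c^2/2 - 4*c/21


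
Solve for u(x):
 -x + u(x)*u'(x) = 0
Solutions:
 u(x) = -sqrt(C1 + x^2)
 u(x) = sqrt(C1 + x^2)


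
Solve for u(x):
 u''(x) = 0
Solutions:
 u(x) = C1 + C2*x


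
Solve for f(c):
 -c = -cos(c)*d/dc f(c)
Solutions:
 f(c) = C1 + Integral(c/cos(c), c)


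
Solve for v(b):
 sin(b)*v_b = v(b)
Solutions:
 v(b) = C1*sqrt(cos(b) - 1)/sqrt(cos(b) + 1)


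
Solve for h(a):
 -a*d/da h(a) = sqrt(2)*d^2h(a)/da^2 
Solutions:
 h(a) = C1 + C2*erf(2^(1/4)*a/2)


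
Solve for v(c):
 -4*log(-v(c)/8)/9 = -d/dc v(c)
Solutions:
 -9*Integral(1/(log(-_y) - 3*log(2)), (_y, v(c)))/4 = C1 - c


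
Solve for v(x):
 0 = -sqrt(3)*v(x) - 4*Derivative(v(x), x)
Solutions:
 v(x) = C1*exp(-sqrt(3)*x/4)


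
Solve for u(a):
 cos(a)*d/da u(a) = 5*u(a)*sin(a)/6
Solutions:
 u(a) = C1/cos(a)^(5/6)


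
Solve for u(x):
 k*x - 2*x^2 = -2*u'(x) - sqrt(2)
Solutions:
 u(x) = C1 - k*x^2/4 + x^3/3 - sqrt(2)*x/2


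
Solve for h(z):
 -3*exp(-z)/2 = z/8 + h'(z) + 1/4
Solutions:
 h(z) = C1 - z^2/16 - z/4 + 3*exp(-z)/2


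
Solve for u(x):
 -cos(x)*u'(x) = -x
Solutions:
 u(x) = C1 + Integral(x/cos(x), x)


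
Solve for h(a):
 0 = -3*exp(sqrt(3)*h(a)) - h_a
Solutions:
 h(a) = sqrt(3)*(2*log(1/(C1 + 3*a)) - log(3))/6


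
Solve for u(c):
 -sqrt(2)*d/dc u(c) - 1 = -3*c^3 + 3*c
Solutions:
 u(c) = C1 + 3*sqrt(2)*c^4/8 - 3*sqrt(2)*c^2/4 - sqrt(2)*c/2


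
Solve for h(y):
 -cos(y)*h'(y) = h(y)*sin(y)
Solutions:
 h(y) = C1*cos(y)


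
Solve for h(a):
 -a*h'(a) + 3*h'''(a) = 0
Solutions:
 h(a) = C1 + Integral(C2*airyai(3^(2/3)*a/3) + C3*airybi(3^(2/3)*a/3), a)


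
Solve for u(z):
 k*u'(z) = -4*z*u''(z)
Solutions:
 u(z) = C1 + z^(1 - re(k)/4)*(C2*sin(log(z)*Abs(im(k))/4) + C3*cos(log(z)*im(k)/4))


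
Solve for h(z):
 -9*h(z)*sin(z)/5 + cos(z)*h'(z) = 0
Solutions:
 h(z) = C1/cos(z)^(9/5)


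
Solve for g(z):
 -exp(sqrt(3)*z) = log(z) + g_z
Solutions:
 g(z) = C1 - z*log(z) + z - sqrt(3)*exp(sqrt(3)*z)/3


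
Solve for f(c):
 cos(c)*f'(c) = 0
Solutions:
 f(c) = C1


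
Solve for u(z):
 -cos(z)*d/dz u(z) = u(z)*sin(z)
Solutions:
 u(z) = C1*cos(z)


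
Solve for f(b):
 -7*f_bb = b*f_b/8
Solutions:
 f(b) = C1 + C2*erf(sqrt(7)*b/28)


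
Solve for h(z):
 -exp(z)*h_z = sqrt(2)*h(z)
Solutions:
 h(z) = C1*exp(sqrt(2)*exp(-z))


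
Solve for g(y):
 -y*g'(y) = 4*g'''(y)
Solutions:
 g(y) = C1 + Integral(C2*airyai(-2^(1/3)*y/2) + C3*airybi(-2^(1/3)*y/2), y)


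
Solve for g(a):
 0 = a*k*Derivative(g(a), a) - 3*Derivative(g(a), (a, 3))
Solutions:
 g(a) = C1 + Integral(C2*airyai(3^(2/3)*a*k^(1/3)/3) + C3*airybi(3^(2/3)*a*k^(1/3)/3), a)


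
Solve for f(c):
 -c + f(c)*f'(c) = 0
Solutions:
 f(c) = -sqrt(C1 + c^2)
 f(c) = sqrt(C1 + c^2)


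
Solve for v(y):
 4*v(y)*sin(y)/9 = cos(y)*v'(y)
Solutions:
 v(y) = C1/cos(y)^(4/9)


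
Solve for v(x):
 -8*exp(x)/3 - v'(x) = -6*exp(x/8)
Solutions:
 v(x) = C1 + 48*exp(x/8) - 8*exp(x)/3


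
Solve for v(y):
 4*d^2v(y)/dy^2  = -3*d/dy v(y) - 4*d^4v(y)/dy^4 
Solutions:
 v(y) = C1 + C2*exp(-3^(1/3)*y*(-(27 + sqrt(921))^(1/3) + 4*3^(1/3)/(27 + sqrt(921))^(1/3))/12)*sin(3^(1/6)*y*((27 + sqrt(921))^(-1/3) + 3^(2/3)*(27 + sqrt(921))^(1/3)/12)) + C3*exp(-3^(1/3)*y*(-(27 + sqrt(921))^(1/3) + 4*3^(1/3)/(27 + sqrt(921))^(1/3))/12)*cos(3^(1/6)*y*((27 + sqrt(921))^(-1/3) + 3^(2/3)*(27 + sqrt(921))^(1/3)/12)) + C4*exp(3^(1/3)*y*(-(27 + sqrt(921))^(1/3) + 4*3^(1/3)/(27 + sqrt(921))^(1/3))/6)


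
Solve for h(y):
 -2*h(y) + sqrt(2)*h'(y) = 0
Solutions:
 h(y) = C1*exp(sqrt(2)*y)


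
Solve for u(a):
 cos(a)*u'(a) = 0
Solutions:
 u(a) = C1


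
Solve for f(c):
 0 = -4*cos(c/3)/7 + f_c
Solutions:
 f(c) = C1 + 12*sin(c/3)/7


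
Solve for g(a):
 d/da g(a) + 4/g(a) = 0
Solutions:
 g(a) = -sqrt(C1 - 8*a)
 g(a) = sqrt(C1 - 8*a)


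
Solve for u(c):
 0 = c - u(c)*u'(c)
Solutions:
 u(c) = -sqrt(C1 + c^2)
 u(c) = sqrt(C1 + c^2)


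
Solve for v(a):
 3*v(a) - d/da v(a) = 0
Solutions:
 v(a) = C1*exp(3*a)


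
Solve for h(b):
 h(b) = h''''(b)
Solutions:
 h(b) = C1*exp(-b) + C2*exp(b) + C3*sin(b) + C4*cos(b)


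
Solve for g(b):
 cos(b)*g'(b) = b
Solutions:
 g(b) = C1 + Integral(b/cos(b), b)


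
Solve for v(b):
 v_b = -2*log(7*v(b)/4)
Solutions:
 -Integral(1/(-log(_y) - log(7) + 2*log(2)), (_y, v(b)))/2 = C1 - b


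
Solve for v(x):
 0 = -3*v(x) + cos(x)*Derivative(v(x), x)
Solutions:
 v(x) = C1*(sin(x) + 1)^(3/2)/(sin(x) - 1)^(3/2)


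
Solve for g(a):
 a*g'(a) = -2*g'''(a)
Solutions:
 g(a) = C1 + Integral(C2*airyai(-2^(2/3)*a/2) + C3*airybi(-2^(2/3)*a/2), a)


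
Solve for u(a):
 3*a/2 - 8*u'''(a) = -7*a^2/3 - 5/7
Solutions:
 u(a) = C1 + C2*a + C3*a^2 + 7*a^5/1440 + a^4/128 + 5*a^3/336


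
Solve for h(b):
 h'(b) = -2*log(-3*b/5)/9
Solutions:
 h(b) = C1 - 2*b*log(-b)/9 + 2*b*(-log(3) + 1 + log(5))/9


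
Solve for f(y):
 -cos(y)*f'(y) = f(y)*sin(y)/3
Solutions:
 f(y) = C1*cos(y)^(1/3)


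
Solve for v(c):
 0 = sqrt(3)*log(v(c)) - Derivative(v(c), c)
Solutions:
 li(v(c)) = C1 + sqrt(3)*c


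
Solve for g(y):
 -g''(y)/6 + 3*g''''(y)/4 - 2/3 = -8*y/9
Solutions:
 g(y) = C1 + C2*y + C3*exp(-sqrt(2)*y/3) + C4*exp(sqrt(2)*y/3) + 8*y^3/9 - 2*y^2


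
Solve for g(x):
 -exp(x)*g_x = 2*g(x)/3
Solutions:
 g(x) = C1*exp(2*exp(-x)/3)


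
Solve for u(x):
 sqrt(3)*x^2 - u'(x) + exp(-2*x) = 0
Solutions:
 u(x) = C1 + sqrt(3)*x^3/3 - exp(-2*x)/2


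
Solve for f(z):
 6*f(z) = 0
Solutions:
 f(z) = 0


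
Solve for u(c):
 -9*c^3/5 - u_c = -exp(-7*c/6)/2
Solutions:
 u(c) = C1 - 9*c^4/20 - 3*exp(-7*c/6)/7


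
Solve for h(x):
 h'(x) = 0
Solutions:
 h(x) = C1


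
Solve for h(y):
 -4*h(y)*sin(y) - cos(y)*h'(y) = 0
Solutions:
 h(y) = C1*cos(y)^4


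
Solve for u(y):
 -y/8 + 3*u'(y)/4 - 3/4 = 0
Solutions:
 u(y) = C1 + y^2/12 + y


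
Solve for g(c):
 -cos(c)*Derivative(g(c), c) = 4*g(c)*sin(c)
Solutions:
 g(c) = C1*cos(c)^4


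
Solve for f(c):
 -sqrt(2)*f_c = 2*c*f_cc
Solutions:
 f(c) = C1 + C2*c^(1 - sqrt(2)/2)


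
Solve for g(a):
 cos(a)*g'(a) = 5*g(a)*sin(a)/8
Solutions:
 g(a) = C1/cos(a)^(5/8)


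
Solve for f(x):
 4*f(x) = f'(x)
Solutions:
 f(x) = C1*exp(4*x)


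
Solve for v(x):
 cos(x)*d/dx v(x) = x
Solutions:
 v(x) = C1 + Integral(x/cos(x), x)


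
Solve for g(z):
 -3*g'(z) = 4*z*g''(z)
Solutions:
 g(z) = C1 + C2*z^(1/4)


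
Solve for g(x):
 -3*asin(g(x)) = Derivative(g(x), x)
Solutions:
 Integral(1/asin(_y), (_y, g(x))) = C1 - 3*x


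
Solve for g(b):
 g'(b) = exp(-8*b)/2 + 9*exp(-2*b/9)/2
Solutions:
 g(b) = C1 - exp(-8*b)/16 - 81*exp(-2*b/9)/4


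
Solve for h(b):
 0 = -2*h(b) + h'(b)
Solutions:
 h(b) = C1*exp(2*b)


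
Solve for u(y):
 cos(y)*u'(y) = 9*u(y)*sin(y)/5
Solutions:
 u(y) = C1/cos(y)^(9/5)


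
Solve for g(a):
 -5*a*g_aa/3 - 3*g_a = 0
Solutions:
 g(a) = C1 + C2/a^(4/5)


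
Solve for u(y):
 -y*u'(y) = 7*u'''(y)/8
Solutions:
 u(y) = C1 + Integral(C2*airyai(-2*7^(2/3)*y/7) + C3*airybi(-2*7^(2/3)*y/7), y)


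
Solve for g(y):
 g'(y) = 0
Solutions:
 g(y) = C1


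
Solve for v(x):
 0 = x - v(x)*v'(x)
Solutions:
 v(x) = -sqrt(C1 + x^2)
 v(x) = sqrt(C1 + x^2)


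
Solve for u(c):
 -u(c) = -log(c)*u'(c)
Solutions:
 u(c) = C1*exp(li(c))


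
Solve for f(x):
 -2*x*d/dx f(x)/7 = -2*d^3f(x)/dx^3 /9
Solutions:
 f(x) = C1 + Integral(C2*airyai(21^(2/3)*x/7) + C3*airybi(21^(2/3)*x/7), x)


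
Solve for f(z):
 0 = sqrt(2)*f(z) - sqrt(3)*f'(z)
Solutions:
 f(z) = C1*exp(sqrt(6)*z/3)


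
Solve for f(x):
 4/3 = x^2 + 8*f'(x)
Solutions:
 f(x) = C1 - x^3/24 + x/6


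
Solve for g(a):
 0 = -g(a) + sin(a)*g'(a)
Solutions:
 g(a) = C1*sqrt(cos(a) - 1)/sqrt(cos(a) + 1)


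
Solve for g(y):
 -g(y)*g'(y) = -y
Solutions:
 g(y) = -sqrt(C1 + y^2)
 g(y) = sqrt(C1 + y^2)


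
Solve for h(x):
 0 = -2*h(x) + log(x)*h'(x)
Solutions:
 h(x) = C1*exp(2*li(x))


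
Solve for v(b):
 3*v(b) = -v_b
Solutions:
 v(b) = C1*exp(-3*b)


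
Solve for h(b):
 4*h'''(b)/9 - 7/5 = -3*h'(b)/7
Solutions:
 h(b) = C1 + C2*sin(3*sqrt(21)*b/14) + C3*cos(3*sqrt(21)*b/14) + 49*b/15


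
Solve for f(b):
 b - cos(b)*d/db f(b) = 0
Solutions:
 f(b) = C1 + Integral(b/cos(b), b)


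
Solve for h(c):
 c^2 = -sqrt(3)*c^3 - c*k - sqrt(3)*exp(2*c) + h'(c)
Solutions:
 h(c) = C1 + sqrt(3)*c^4/4 + c^3/3 + c^2*k/2 + sqrt(3)*exp(2*c)/2


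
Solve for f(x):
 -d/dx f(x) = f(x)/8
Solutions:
 f(x) = C1*exp(-x/8)


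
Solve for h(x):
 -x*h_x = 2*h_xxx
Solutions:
 h(x) = C1 + Integral(C2*airyai(-2^(2/3)*x/2) + C3*airybi(-2^(2/3)*x/2), x)


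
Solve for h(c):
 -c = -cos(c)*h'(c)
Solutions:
 h(c) = C1 + Integral(c/cos(c), c)


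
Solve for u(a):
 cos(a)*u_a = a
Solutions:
 u(a) = C1 + Integral(a/cos(a), a)


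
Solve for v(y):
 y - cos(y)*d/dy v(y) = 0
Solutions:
 v(y) = C1 + Integral(y/cos(y), y)


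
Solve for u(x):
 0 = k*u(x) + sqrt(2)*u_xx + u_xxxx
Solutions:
 u(x) = C1*exp(-2^(3/4)*x*sqrt(-sqrt(1 - 2*k) - 1)/2) + C2*exp(2^(3/4)*x*sqrt(-sqrt(1 - 2*k) - 1)/2) + C3*exp(-2^(3/4)*x*sqrt(sqrt(1 - 2*k) - 1)/2) + C4*exp(2^(3/4)*x*sqrt(sqrt(1 - 2*k) - 1)/2)


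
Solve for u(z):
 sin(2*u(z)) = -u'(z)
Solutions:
 u(z) = pi - acos((-C1 - exp(4*z))/(C1 - exp(4*z)))/2
 u(z) = acos((-C1 - exp(4*z))/(C1 - exp(4*z)))/2


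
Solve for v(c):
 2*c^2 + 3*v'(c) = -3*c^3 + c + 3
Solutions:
 v(c) = C1 - c^4/4 - 2*c^3/9 + c^2/6 + c


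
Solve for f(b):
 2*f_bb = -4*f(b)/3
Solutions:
 f(b) = C1*sin(sqrt(6)*b/3) + C2*cos(sqrt(6)*b/3)


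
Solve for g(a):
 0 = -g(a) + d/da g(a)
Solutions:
 g(a) = C1*exp(a)


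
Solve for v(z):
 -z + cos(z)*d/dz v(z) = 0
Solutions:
 v(z) = C1 + Integral(z/cos(z), z)


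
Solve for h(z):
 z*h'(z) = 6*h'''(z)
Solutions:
 h(z) = C1 + Integral(C2*airyai(6^(2/3)*z/6) + C3*airybi(6^(2/3)*z/6), z)


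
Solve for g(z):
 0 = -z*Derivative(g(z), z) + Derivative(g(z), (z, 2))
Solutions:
 g(z) = C1 + C2*erfi(sqrt(2)*z/2)


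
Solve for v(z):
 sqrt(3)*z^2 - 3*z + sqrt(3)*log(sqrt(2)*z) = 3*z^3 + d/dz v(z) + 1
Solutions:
 v(z) = C1 - 3*z^4/4 + sqrt(3)*z^3/3 - 3*z^2/2 + sqrt(3)*z*log(z) - sqrt(3)*z - z + sqrt(3)*z*log(2)/2


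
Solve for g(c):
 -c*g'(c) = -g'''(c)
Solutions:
 g(c) = C1 + Integral(C2*airyai(c) + C3*airybi(c), c)


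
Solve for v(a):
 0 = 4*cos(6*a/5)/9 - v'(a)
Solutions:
 v(a) = C1 + 10*sin(6*a/5)/27


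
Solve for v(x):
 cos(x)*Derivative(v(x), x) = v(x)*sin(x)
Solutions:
 v(x) = C1/cos(x)


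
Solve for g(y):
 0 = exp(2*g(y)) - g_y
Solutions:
 g(y) = log(-sqrt(-1/(C1 + y))) - log(2)/2
 g(y) = log(-1/(C1 + y))/2 - log(2)/2


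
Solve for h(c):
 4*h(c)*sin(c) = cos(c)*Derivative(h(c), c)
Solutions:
 h(c) = C1/cos(c)^4


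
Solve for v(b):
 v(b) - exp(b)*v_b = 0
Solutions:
 v(b) = C1*exp(-exp(-b))


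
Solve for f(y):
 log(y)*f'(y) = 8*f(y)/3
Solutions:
 f(y) = C1*exp(8*li(y)/3)


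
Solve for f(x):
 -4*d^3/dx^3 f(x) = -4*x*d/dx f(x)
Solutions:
 f(x) = C1 + Integral(C2*airyai(x) + C3*airybi(x), x)


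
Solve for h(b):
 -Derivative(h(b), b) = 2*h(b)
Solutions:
 h(b) = C1*exp(-2*b)


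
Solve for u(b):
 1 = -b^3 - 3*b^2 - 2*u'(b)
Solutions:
 u(b) = C1 - b^4/8 - b^3/2 - b/2


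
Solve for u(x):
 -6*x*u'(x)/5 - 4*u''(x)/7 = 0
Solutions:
 u(x) = C1 + C2*erf(sqrt(105)*x/10)


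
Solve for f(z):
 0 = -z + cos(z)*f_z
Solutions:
 f(z) = C1 + Integral(z/cos(z), z)


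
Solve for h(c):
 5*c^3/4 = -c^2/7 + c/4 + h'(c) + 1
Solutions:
 h(c) = C1 + 5*c^4/16 + c^3/21 - c^2/8 - c


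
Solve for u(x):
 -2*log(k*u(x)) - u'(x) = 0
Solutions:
 li(k*u(x))/k = C1 - 2*x


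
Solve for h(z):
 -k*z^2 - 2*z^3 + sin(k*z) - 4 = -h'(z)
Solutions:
 h(z) = C1 + k*z^3/3 + z^4/2 + 4*z + cos(k*z)/k


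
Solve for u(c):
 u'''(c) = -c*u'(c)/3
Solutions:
 u(c) = C1 + Integral(C2*airyai(-3^(2/3)*c/3) + C3*airybi(-3^(2/3)*c/3), c)


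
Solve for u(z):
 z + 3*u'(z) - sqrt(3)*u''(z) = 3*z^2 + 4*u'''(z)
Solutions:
 u(z) = C1 + C2*exp(z*(-sqrt(3) + sqrt(51))/8) + C3*exp(-z*(sqrt(3) + sqrt(51))/8) + z^3/3 - z^2/6 + sqrt(3)*z^2/3 - sqrt(3)*z/9 + 10*z/3


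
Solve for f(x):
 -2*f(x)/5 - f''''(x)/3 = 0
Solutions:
 f(x) = (C1*sin(10^(3/4)*3^(1/4)*x/10) + C2*cos(10^(3/4)*3^(1/4)*x/10))*exp(-10^(3/4)*3^(1/4)*x/10) + (C3*sin(10^(3/4)*3^(1/4)*x/10) + C4*cos(10^(3/4)*3^(1/4)*x/10))*exp(10^(3/4)*3^(1/4)*x/10)


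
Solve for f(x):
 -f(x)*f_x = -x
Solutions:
 f(x) = -sqrt(C1 + x^2)
 f(x) = sqrt(C1 + x^2)


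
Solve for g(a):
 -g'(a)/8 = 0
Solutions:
 g(a) = C1


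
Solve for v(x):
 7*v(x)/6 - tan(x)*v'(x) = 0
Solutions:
 v(x) = C1*sin(x)^(7/6)


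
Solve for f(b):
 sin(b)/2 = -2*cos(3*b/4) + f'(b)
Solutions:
 f(b) = C1 + 8*sin(3*b/4)/3 - cos(b)/2


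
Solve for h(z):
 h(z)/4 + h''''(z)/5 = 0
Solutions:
 h(z) = (C1*sin(5^(1/4)*z/2) + C2*cos(5^(1/4)*z/2))*exp(-5^(1/4)*z/2) + (C3*sin(5^(1/4)*z/2) + C4*cos(5^(1/4)*z/2))*exp(5^(1/4)*z/2)


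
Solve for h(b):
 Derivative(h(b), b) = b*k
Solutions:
 h(b) = C1 + b^2*k/2


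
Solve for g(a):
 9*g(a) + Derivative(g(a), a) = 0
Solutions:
 g(a) = C1*exp(-9*a)


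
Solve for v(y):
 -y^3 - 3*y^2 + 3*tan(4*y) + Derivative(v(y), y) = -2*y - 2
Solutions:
 v(y) = C1 + y^4/4 + y^3 - y^2 - 2*y + 3*log(cos(4*y))/4


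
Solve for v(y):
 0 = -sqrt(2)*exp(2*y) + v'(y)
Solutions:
 v(y) = C1 + sqrt(2)*exp(2*y)/2


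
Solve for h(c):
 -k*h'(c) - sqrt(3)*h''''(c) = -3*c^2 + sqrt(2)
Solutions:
 h(c) = C1 + C2*exp(3^(5/6)*c*(-k)^(1/3)/3) + C3*exp(c*(-k)^(1/3)*(-3^(5/6) + 3*3^(1/3)*I)/6) + C4*exp(-c*(-k)^(1/3)*(3^(5/6) + 3*3^(1/3)*I)/6) + c^3/k - sqrt(2)*c/k


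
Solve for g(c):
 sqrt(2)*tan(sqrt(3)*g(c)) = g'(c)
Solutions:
 g(c) = sqrt(3)*(pi - asin(C1*exp(sqrt(6)*c)))/3
 g(c) = sqrt(3)*asin(C1*exp(sqrt(6)*c))/3


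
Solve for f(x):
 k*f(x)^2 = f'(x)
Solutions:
 f(x) = -1/(C1 + k*x)


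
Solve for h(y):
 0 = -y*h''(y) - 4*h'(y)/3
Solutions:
 h(y) = C1 + C2/y^(1/3)


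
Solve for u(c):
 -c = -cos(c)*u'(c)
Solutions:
 u(c) = C1 + Integral(c/cos(c), c)


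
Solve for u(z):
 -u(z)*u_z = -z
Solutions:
 u(z) = -sqrt(C1 + z^2)
 u(z) = sqrt(C1 + z^2)


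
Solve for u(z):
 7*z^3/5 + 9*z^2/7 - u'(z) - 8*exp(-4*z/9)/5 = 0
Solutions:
 u(z) = C1 + 7*z^4/20 + 3*z^3/7 + 18*exp(-4*z/9)/5


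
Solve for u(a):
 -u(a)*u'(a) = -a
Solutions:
 u(a) = -sqrt(C1 + a^2)
 u(a) = sqrt(C1 + a^2)


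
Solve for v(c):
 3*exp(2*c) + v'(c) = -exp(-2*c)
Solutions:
 v(c) = C1 - 3*exp(2*c)/2 + exp(-2*c)/2


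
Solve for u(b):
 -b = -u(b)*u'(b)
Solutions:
 u(b) = -sqrt(C1 + b^2)
 u(b) = sqrt(C1 + b^2)


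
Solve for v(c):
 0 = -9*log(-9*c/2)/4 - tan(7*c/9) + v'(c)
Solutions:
 v(c) = C1 + 9*c*log(-c)/4 - 9*c/4 - 9*c*log(2)/4 + 9*c*log(3)/2 - 9*log(cos(7*c/9))/7


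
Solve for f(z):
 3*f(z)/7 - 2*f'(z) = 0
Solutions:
 f(z) = C1*exp(3*z/14)


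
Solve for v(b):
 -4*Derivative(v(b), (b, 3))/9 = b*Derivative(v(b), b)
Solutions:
 v(b) = C1 + Integral(C2*airyai(-2^(1/3)*3^(2/3)*b/2) + C3*airybi(-2^(1/3)*3^(2/3)*b/2), b)


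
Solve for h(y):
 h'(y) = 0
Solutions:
 h(y) = C1


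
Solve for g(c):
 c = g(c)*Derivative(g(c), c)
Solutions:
 g(c) = -sqrt(C1 + c^2)
 g(c) = sqrt(C1 + c^2)


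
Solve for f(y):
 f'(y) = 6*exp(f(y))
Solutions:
 f(y) = log(-1/(C1 + 6*y))


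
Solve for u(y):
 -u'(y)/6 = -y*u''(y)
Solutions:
 u(y) = C1 + C2*y^(7/6)


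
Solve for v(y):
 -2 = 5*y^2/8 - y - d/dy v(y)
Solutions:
 v(y) = C1 + 5*y^3/24 - y^2/2 + 2*y


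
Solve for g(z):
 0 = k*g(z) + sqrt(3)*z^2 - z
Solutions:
 g(z) = z*(-sqrt(3)*z + 1)/k


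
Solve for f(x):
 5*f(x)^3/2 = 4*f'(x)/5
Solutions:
 f(x) = -2*sqrt(-1/(C1 + 25*x))
 f(x) = 2*sqrt(-1/(C1 + 25*x))


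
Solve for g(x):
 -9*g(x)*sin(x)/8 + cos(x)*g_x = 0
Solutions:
 g(x) = C1/cos(x)^(9/8)


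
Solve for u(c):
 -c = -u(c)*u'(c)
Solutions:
 u(c) = -sqrt(C1 + c^2)
 u(c) = sqrt(C1 + c^2)


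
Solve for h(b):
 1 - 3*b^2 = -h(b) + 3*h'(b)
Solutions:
 h(b) = C1*exp(b/3) + 3*b^2 + 18*b + 53


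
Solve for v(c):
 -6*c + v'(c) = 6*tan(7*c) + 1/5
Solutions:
 v(c) = C1 + 3*c^2 + c/5 - 6*log(cos(7*c))/7


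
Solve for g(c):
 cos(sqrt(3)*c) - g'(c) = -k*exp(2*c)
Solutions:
 g(c) = C1 + k*exp(2*c)/2 + sqrt(3)*sin(sqrt(3)*c)/3


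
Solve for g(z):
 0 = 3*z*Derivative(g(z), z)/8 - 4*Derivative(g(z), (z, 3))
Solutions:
 g(z) = C1 + Integral(C2*airyai(6^(1/3)*z/4) + C3*airybi(6^(1/3)*z/4), z)


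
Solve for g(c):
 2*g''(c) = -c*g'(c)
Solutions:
 g(c) = C1 + C2*erf(c/2)


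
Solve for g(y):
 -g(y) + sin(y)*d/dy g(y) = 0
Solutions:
 g(y) = C1*sqrt(cos(y) - 1)/sqrt(cos(y) + 1)


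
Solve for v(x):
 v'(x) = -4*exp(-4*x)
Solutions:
 v(x) = C1 + exp(-4*x)


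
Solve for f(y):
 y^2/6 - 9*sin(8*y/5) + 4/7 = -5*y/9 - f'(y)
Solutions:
 f(y) = C1 - y^3/18 - 5*y^2/18 - 4*y/7 - 45*cos(8*y/5)/8


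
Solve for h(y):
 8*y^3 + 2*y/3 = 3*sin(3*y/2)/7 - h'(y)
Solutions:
 h(y) = C1 - 2*y^4 - y^2/3 - 2*cos(3*y/2)/7


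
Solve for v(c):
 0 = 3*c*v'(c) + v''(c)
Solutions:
 v(c) = C1 + C2*erf(sqrt(6)*c/2)


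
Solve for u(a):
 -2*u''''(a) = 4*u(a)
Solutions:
 u(a) = (C1*sin(2^(3/4)*a/2) + C2*cos(2^(3/4)*a/2))*exp(-2^(3/4)*a/2) + (C3*sin(2^(3/4)*a/2) + C4*cos(2^(3/4)*a/2))*exp(2^(3/4)*a/2)


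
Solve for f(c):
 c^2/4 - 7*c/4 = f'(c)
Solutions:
 f(c) = C1 + c^3/12 - 7*c^2/8


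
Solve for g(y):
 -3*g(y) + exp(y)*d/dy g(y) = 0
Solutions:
 g(y) = C1*exp(-3*exp(-y))


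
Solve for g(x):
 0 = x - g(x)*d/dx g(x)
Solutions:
 g(x) = -sqrt(C1 + x^2)
 g(x) = sqrt(C1 + x^2)


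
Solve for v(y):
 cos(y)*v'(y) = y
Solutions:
 v(y) = C1 + Integral(y/cos(y), y)


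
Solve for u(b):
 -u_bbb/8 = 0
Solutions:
 u(b) = C1 + C2*b + C3*b^2


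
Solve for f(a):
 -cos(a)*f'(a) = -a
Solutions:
 f(a) = C1 + Integral(a/cos(a), a)


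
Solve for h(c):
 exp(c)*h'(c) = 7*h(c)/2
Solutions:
 h(c) = C1*exp(-7*exp(-c)/2)


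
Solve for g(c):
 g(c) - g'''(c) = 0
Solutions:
 g(c) = C3*exp(c) + (C1*sin(sqrt(3)*c/2) + C2*cos(sqrt(3)*c/2))*exp(-c/2)


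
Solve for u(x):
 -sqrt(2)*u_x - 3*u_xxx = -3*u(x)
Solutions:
 u(x) = C1*exp(-x*(-2*2^(5/6)/(27 + sqrt(8*sqrt(2) + 729))^(1/3) + 2^(2/3)*(27 + sqrt(8*sqrt(2) + 729))^(1/3))/12)*sin(sqrt(3)*x*(2*2^(5/6)/(27 + sqrt(8*sqrt(2) + 729))^(1/3) + 2^(2/3)*(27 + sqrt(8*sqrt(2) + 729))^(1/3))/12) + C2*exp(-x*(-2*2^(5/6)/(27 + sqrt(8*sqrt(2) + 729))^(1/3) + 2^(2/3)*(27 + sqrt(8*sqrt(2) + 729))^(1/3))/12)*cos(sqrt(3)*x*(2*2^(5/6)/(27 + sqrt(8*sqrt(2) + 729))^(1/3) + 2^(2/3)*(27 + sqrt(8*sqrt(2) + 729))^(1/3))/12) + C3*exp(x*(-2*2^(5/6)/(27 + sqrt(8*sqrt(2) + 729))^(1/3) + 2^(2/3)*(27 + sqrt(8*sqrt(2) + 729))^(1/3))/6)


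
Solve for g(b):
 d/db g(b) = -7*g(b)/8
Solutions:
 g(b) = C1*exp(-7*b/8)


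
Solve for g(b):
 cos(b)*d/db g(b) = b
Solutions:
 g(b) = C1 + Integral(b/cos(b), b)


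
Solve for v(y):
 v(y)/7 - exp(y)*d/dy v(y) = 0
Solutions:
 v(y) = C1*exp(-exp(-y)/7)


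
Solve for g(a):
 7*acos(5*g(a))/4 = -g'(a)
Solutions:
 Integral(1/acos(5*_y), (_y, g(a))) = C1 - 7*a/4


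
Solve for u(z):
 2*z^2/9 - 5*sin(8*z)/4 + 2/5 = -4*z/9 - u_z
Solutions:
 u(z) = C1 - 2*z^3/27 - 2*z^2/9 - 2*z/5 - 5*cos(8*z)/32


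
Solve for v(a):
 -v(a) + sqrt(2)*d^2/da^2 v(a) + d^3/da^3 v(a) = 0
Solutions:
 v(a) = C1*exp(-a*(4*2^(1/3)/(-4*sqrt(2) + sqrt(-32 + (27 - 4*sqrt(2))^2) + 27)^(1/3) + 2^(2/3)*(-4*sqrt(2) + sqrt(-32 + (27 - 4*sqrt(2))^2) + 27)^(1/3) + 4*sqrt(2))/12)*sin(2^(1/3)*sqrt(3)*a*(-2^(1/3)*(-4*sqrt(2) + sqrt(-32 + 729*(-1 + 4*sqrt(2)/27)^2) + 27)^(1/3) + 4/(-4*sqrt(2) + sqrt(-32 + 729*(-1 + 4*sqrt(2)/27)^2) + 27)^(1/3))/12) + C2*exp(-a*(4*2^(1/3)/(-4*sqrt(2) + sqrt(-32 + (27 - 4*sqrt(2))^2) + 27)^(1/3) + 2^(2/3)*(-4*sqrt(2) + sqrt(-32 + (27 - 4*sqrt(2))^2) + 27)^(1/3) + 4*sqrt(2))/12)*cos(2^(1/3)*sqrt(3)*a*(-2^(1/3)*(-4*sqrt(2) + sqrt(-32 + 729*(-1 + 4*sqrt(2)/27)^2) + 27)^(1/3) + 4/(-4*sqrt(2) + sqrt(-32 + 729*(-1 + 4*sqrt(2)/27)^2) + 27)^(1/3))/12) + C3*exp(a*(-2*sqrt(2) + 4*2^(1/3)/(-4*sqrt(2) + sqrt(-32 + (27 - 4*sqrt(2))^2) + 27)^(1/3) + 2^(2/3)*(-4*sqrt(2) + sqrt(-32 + (27 - 4*sqrt(2))^2) + 27)^(1/3))/6)


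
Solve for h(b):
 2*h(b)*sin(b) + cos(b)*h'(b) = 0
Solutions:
 h(b) = C1*cos(b)^2


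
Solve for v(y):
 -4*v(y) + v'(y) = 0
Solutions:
 v(y) = C1*exp(4*y)


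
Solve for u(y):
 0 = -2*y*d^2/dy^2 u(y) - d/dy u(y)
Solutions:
 u(y) = C1 + C2*sqrt(y)


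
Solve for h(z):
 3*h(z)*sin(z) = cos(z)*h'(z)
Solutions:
 h(z) = C1/cos(z)^3


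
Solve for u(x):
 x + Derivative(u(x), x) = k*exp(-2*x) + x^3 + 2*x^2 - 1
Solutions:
 u(x) = C1 - k*exp(-2*x)/2 + x^4/4 + 2*x^3/3 - x^2/2 - x


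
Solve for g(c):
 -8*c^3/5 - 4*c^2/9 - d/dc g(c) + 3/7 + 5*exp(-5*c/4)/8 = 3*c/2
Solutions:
 g(c) = C1 - 2*c^4/5 - 4*c^3/27 - 3*c^2/4 + 3*c/7 - exp(-5*c/4)/2


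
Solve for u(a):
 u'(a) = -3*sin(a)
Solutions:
 u(a) = C1 + 3*cos(a)


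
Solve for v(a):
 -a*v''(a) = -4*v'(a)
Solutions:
 v(a) = C1 + C2*a^5


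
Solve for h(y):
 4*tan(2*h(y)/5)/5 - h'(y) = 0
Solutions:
 h(y) = -5*asin(C1*exp(8*y/25))/2 + 5*pi/2
 h(y) = 5*asin(C1*exp(8*y/25))/2


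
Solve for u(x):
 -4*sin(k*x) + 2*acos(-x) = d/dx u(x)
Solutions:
 u(x) = C1 + 2*x*acos(-x) + 2*sqrt(1 - x^2) - 4*Piecewise((-cos(k*x)/k, Ne(k, 0)), (0, True))


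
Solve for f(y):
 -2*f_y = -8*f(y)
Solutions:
 f(y) = C1*exp(4*y)


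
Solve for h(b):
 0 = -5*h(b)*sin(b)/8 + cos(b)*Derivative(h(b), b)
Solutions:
 h(b) = C1/cos(b)^(5/8)


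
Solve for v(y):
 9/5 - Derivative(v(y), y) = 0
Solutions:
 v(y) = C1 + 9*y/5


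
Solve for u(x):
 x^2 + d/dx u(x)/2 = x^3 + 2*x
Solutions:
 u(x) = C1 + x^4/2 - 2*x^3/3 + 2*x^2


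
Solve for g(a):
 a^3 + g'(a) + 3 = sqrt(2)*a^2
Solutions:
 g(a) = C1 - a^4/4 + sqrt(2)*a^3/3 - 3*a


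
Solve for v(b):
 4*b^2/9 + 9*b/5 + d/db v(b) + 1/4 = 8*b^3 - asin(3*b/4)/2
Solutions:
 v(b) = C1 + 2*b^4 - 4*b^3/27 - 9*b^2/10 - b*asin(3*b/4)/2 - b/4 - sqrt(16 - 9*b^2)/6


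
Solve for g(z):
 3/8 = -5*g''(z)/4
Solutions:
 g(z) = C1 + C2*z - 3*z^2/20


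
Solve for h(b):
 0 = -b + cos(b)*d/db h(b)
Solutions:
 h(b) = C1 + Integral(b/cos(b), b)


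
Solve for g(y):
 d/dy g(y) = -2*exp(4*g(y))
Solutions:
 g(y) = log(-I*(1/(C1 + 8*y))^(1/4))
 g(y) = log(I*(1/(C1 + 8*y))^(1/4))
 g(y) = log(-(1/(C1 + 8*y))^(1/4))
 g(y) = log(1/(C1 + 8*y))/4


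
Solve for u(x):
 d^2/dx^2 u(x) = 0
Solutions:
 u(x) = C1 + C2*x


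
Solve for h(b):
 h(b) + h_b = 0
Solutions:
 h(b) = C1*exp(-b)


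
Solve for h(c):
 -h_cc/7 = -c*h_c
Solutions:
 h(c) = C1 + C2*erfi(sqrt(14)*c/2)


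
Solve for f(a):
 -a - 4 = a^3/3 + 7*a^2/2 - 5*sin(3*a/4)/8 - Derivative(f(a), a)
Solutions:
 f(a) = C1 + a^4/12 + 7*a^3/6 + a^2/2 + 4*a + 5*cos(3*a/4)/6


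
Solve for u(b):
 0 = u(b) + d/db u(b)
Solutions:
 u(b) = C1*exp(-b)


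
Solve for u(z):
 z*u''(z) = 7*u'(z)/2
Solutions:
 u(z) = C1 + C2*z^(9/2)


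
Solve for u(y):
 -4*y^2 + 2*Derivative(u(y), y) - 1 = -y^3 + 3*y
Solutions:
 u(y) = C1 - y^4/8 + 2*y^3/3 + 3*y^2/4 + y/2


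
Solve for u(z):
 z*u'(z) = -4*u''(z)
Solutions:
 u(z) = C1 + C2*erf(sqrt(2)*z/4)


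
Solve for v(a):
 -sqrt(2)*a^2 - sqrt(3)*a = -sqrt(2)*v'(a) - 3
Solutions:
 v(a) = C1 + a^3/3 + sqrt(6)*a^2/4 - 3*sqrt(2)*a/2


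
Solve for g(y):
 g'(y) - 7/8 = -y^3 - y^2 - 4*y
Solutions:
 g(y) = C1 - y^4/4 - y^3/3 - 2*y^2 + 7*y/8


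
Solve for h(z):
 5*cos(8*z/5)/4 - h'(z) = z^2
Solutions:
 h(z) = C1 - z^3/3 + 25*sin(8*z/5)/32


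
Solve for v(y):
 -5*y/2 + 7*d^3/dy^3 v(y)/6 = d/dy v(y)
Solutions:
 v(y) = C1 + C2*exp(-sqrt(42)*y/7) + C3*exp(sqrt(42)*y/7) - 5*y^2/4


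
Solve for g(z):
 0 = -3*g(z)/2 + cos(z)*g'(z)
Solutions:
 g(z) = C1*(sin(z) + 1)^(3/4)/(sin(z) - 1)^(3/4)


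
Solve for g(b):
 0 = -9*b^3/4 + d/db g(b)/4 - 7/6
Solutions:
 g(b) = C1 + 9*b^4/4 + 14*b/3


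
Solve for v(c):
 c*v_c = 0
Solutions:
 v(c) = C1


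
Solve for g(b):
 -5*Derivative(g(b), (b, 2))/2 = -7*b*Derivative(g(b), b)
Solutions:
 g(b) = C1 + C2*erfi(sqrt(35)*b/5)


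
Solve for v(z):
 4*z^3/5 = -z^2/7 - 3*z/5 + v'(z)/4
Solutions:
 v(z) = C1 + 4*z^4/5 + 4*z^3/21 + 6*z^2/5


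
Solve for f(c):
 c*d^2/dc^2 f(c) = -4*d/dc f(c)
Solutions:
 f(c) = C1 + C2/c^3


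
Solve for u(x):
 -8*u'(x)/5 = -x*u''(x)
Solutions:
 u(x) = C1 + C2*x^(13/5)


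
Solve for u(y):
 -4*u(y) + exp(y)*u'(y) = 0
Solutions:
 u(y) = C1*exp(-4*exp(-y))


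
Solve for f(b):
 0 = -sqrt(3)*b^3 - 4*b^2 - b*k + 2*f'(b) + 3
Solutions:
 f(b) = C1 + sqrt(3)*b^4/8 + 2*b^3/3 + b^2*k/4 - 3*b/2


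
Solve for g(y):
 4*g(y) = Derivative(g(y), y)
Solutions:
 g(y) = C1*exp(4*y)


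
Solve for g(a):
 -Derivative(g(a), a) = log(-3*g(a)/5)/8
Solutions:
 8*Integral(1/(log(-_y) - log(5) + log(3)), (_y, g(a))) = C1 - a


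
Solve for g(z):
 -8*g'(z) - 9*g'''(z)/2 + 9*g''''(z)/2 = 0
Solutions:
 g(z) = C1 + C2*exp(z*(-(4*sqrt(39) + 25)^(1/3) - 1/(4*sqrt(39) + 25)^(1/3) + 2)/6)*sin(sqrt(3)*z*(-(4*sqrt(39) + 25)^(1/3) + (4*sqrt(39) + 25)^(-1/3))/6) + C3*exp(z*(-(4*sqrt(39) + 25)^(1/3) - 1/(4*sqrt(39) + 25)^(1/3) + 2)/6)*cos(sqrt(3)*z*(-(4*sqrt(39) + 25)^(1/3) + (4*sqrt(39) + 25)^(-1/3))/6) + C4*exp(z*((4*sqrt(39) + 25)^(-1/3) + 1 + (4*sqrt(39) + 25)^(1/3))/3)


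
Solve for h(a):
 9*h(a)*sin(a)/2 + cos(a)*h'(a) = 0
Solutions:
 h(a) = C1*cos(a)^(9/2)


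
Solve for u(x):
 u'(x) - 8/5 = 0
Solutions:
 u(x) = C1 + 8*x/5


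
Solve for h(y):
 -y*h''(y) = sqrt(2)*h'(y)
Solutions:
 h(y) = C1 + C2*y^(1 - sqrt(2))


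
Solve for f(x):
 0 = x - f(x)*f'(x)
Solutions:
 f(x) = -sqrt(C1 + x^2)
 f(x) = sqrt(C1 + x^2)


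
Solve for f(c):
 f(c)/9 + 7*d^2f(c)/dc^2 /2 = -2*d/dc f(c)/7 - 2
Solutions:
 f(c) = (C1*sin(5*sqrt(26)*c/147) + C2*cos(5*sqrt(26)*c/147))*exp(-2*c/49) - 18


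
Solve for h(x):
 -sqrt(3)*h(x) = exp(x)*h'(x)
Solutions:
 h(x) = C1*exp(sqrt(3)*exp(-x))


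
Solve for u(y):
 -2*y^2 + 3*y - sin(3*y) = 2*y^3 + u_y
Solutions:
 u(y) = C1 - y^4/2 - 2*y^3/3 + 3*y^2/2 + cos(3*y)/3


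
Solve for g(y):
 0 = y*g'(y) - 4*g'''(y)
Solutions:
 g(y) = C1 + Integral(C2*airyai(2^(1/3)*y/2) + C3*airybi(2^(1/3)*y/2), y)


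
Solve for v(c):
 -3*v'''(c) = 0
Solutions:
 v(c) = C1 + C2*c + C3*c^2


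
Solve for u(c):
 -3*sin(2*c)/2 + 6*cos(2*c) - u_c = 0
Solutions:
 u(c) = C1 + 3*sin(2*c) + 3*cos(2*c)/4


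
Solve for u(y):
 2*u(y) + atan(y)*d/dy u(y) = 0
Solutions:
 u(y) = C1*exp(-2*Integral(1/atan(y), y))


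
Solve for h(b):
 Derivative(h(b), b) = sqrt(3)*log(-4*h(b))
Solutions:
 -sqrt(3)*Integral(1/(log(-_y) + 2*log(2)), (_y, h(b)))/3 = C1 - b
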